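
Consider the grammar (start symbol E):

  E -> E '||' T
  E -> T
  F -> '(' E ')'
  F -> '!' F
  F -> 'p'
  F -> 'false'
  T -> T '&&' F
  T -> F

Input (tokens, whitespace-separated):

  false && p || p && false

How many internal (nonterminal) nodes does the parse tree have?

[E [E [T [T [F false]] && [F p]]] || [T [T [F p]] && [F false]]]

10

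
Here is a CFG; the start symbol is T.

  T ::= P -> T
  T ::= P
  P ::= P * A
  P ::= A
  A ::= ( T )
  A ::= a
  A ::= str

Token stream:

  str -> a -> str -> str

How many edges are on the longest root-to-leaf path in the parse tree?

6

[T [P [A str]] -> [T [P [A a]] -> [T [P [A str]] -> [T [P [A str]]]]]]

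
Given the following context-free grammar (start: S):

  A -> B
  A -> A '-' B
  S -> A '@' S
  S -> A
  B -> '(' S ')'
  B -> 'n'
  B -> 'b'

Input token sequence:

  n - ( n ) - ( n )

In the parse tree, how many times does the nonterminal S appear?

3

[S [A [A [A [B n]] - [B ( [S [A [B n]]] )]] - [B ( [S [A [B n]]] )]]]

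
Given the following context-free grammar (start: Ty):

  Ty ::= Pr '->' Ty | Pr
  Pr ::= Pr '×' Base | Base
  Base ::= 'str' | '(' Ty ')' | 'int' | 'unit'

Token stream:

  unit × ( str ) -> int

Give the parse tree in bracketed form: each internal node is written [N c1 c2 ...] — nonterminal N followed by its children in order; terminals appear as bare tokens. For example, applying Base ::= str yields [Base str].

Ty
Pr -> Ty
Pr × Base -> Ty
Base × Base -> Ty
unit × Base -> Ty
unit × ( Ty ) -> Ty
unit × ( Pr ) -> Ty
unit × ( Base ) -> Ty
unit × ( str ) -> Ty
unit × ( str ) -> Pr
unit × ( str ) -> Base
unit × ( str ) -> int

[Ty [Pr [Pr [Base unit]] × [Base ( [Ty [Pr [Base str]]] )]] -> [Ty [Pr [Base int]]]]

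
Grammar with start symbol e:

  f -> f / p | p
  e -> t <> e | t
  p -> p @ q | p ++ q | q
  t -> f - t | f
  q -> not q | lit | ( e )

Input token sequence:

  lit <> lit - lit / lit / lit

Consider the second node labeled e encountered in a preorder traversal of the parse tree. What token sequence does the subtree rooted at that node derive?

lit - lit / lit / lit

[e [t [f [p [q lit]]]] <> [e [t [f [p [q lit]]] - [t [f [f [f [p [q lit]]] / [p [q lit]]] / [p [q lit]]]]]]]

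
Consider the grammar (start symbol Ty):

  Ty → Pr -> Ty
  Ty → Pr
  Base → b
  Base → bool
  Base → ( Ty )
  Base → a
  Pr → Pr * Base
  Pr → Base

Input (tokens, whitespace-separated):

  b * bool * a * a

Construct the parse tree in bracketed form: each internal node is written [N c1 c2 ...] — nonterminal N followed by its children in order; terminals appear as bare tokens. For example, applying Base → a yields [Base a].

[Ty [Pr [Pr [Pr [Pr [Base b]] * [Base bool]] * [Base a]] * [Base a]]]

Ty
Pr
Pr * Base
Pr * Base * Base
Pr * Base * Base * Base
Base * Base * Base * Base
b * Base * Base * Base
b * bool * Base * Base
b * bool * a * Base
b * bool * a * a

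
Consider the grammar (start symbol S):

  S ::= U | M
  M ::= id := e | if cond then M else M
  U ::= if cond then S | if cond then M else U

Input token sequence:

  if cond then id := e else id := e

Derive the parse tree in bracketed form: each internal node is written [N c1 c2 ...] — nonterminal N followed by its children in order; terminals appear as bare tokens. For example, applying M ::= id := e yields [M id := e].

S
M
if cond then M else M
if cond then id := e else M
if cond then id := e else id := e

[S [M if cond then [M id := e] else [M id := e]]]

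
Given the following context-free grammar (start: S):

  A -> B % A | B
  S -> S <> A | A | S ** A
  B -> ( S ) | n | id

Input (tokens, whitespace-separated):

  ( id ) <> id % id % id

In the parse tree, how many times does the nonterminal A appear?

5

[S [S [A [B ( [S [A [B id]]] )]]] <> [A [B id] % [A [B id] % [A [B id]]]]]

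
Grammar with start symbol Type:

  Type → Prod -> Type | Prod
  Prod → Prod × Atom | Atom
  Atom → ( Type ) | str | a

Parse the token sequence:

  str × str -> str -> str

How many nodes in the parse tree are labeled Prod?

[Type [Prod [Prod [Atom str]] × [Atom str]] -> [Type [Prod [Atom str]] -> [Type [Prod [Atom str]]]]]

4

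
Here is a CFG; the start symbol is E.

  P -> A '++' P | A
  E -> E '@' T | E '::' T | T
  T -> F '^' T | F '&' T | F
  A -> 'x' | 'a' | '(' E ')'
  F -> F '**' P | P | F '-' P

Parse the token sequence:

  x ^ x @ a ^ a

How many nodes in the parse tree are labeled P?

4

[E [E [T [F [P [A x]]] ^ [T [F [P [A x]]]]]] @ [T [F [P [A a]]] ^ [T [F [P [A a]]]]]]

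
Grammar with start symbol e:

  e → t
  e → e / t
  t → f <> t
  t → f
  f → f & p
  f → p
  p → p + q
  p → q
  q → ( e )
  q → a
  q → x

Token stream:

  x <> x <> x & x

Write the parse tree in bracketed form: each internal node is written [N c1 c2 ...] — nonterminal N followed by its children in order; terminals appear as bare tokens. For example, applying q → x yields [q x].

[e [t [f [p [q x]]] <> [t [f [p [q x]]] <> [t [f [f [p [q x]]] & [p [q x]]]]]]]

e
t
f <> t
p <> t
q <> t
x <> t
x <> f <> t
x <> p <> t
x <> q <> t
x <> x <> t
x <> x <> f
x <> x <> f & p
x <> x <> p & p
x <> x <> q & p
x <> x <> x & p
x <> x <> x & q
x <> x <> x & x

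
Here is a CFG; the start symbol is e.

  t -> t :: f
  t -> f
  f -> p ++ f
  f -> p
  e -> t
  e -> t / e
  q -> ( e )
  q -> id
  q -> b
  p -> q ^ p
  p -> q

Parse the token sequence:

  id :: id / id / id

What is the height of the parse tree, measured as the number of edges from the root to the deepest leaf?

[e [t [t [f [p [q id]]]] :: [f [p [q id]]]] / [e [t [f [p [q id]]]] / [e [t [f [p [q id]]]]]]]

7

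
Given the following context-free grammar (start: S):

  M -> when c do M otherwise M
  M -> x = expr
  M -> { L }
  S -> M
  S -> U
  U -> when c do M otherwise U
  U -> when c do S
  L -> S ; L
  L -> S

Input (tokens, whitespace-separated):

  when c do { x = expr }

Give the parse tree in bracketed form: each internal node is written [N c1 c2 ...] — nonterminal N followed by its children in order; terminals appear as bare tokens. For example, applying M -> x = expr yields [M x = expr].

S
U
when c do S
when c do M
when c do { L }
when c do { S }
when c do { M }
when c do { x = expr }

[S [U when c do [S [M { [L [S [M x = expr]]] }]]]]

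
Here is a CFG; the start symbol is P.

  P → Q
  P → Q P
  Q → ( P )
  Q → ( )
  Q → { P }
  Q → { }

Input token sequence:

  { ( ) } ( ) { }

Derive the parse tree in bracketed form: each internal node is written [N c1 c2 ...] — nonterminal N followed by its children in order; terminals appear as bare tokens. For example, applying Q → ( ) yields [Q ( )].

P
Q P
{ P } P
{ Q } P
{ ( ) } P
{ ( ) } Q P
{ ( ) } ( ) P
{ ( ) } ( ) Q
{ ( ) } ( ) { }

[P [Q { [P [Q ( )]] }] [P [Q ( )] [P [Q { }]]]]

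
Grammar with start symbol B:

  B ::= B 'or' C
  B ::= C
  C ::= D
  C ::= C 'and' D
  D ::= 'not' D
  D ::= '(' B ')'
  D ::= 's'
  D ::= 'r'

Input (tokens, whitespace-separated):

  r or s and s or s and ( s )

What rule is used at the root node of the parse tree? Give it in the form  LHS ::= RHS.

[B [B [B [C [D r]]] or [C [C [D s]] and [D s]]] or [C [C [D s]] and [D ( [B [C [D s]]] )]]]

B ::= B 'or' C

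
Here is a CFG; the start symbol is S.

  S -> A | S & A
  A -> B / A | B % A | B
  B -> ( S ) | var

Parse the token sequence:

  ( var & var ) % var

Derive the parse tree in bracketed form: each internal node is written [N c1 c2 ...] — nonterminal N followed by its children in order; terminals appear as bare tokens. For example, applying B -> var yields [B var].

[S [A [B ( [S [S [A [B var]]] & [A [B var]]] )] % [A [B var]]]]

S
A
B % A
( S ) % A
( S & A ) % A
( A & A ) % A
( B & A ) % A
( var & A ) % A
( var & B ) % A
( var & var ) % A
( var & var ) % B
( var & var ) % var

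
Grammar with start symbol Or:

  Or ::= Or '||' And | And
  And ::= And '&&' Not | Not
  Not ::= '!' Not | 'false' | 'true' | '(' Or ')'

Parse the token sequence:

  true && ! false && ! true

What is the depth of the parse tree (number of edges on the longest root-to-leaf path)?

[Or [And [And [And [Not true]] && [Not ! [Not false]]] && [Not ! [Not true]]]]

5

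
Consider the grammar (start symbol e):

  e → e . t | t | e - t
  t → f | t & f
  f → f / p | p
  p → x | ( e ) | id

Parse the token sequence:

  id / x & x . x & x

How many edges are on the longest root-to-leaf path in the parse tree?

[e [e [t [t [f [f [p id]] / [p x]]] & [f [p x]]]] . [t [t [f [p x]]] & [f [p x]]]]

7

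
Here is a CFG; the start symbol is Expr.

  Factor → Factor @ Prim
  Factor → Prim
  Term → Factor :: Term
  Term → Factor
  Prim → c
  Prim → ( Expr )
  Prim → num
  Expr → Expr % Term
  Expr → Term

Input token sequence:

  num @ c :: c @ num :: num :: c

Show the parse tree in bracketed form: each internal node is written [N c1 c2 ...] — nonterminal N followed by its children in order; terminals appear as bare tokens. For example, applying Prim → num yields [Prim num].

Expr
Term
Factor :: Term
Factor @ Prim :: Term
Prim @ Prim :: Term
num @ Prim :: Term
num @ c :: Term
num @ c :: Factor :: Term
num @ c :: Factor @ Prim :: Term
num @ c :: Prim @ Prim :: Term
num @ c :: c @ Prim :: Term
num @ c :: c @ num :: Term
num @ c :: c @ num :: Factor :: Term
num @ c :: c @ num :: Prim :: Term
num @ c :: c @ num :: num :: Term
num @ c :: c @ num :: num :: Factor
num @ c :: c @ num :: num :: Prim
num @ c :: c @ num :: num :: c

[Expr [Term [Factor [Factor [Prim num]] @ [Prim c]] :: [Term [Factor [Factor [Prim c]] @ [Prim num]] :: [Term [Factor [Prim num]] :: [Term [Factor [Prim c]]]]]]]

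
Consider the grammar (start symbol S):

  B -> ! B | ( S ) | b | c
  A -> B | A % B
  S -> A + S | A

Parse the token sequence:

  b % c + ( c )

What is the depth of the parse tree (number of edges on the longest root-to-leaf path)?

[S [A [A [B b]] % [B c]] + [S [A [B ( [S [A [B c]]] )]]]]

7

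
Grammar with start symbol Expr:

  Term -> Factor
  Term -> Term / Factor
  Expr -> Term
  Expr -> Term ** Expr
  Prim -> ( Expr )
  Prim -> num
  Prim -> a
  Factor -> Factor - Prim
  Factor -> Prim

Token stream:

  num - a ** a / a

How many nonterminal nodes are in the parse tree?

[Expr [Term [Factor [Factor [Prim num]] - [Prim a]]] ** [Expr [Term [Term [Factor [Prim a]]] / [Factor [Prim a]]]]]

13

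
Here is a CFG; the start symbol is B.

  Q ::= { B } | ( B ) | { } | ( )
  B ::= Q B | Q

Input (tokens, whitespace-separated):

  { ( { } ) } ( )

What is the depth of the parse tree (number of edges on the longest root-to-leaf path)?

6

[B [Q { [B [Q ( [B [Q { }]] )]] }] [B [Q ( )]]]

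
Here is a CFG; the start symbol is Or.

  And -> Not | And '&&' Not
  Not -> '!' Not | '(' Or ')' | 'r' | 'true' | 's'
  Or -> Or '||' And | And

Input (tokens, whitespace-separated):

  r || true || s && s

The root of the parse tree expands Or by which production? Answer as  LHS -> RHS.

[Or [Or [Or [And [Not r]]] || [And [Not true]]] || [And [And [Not s]] && [Not s]]]

Or -> Or '||' And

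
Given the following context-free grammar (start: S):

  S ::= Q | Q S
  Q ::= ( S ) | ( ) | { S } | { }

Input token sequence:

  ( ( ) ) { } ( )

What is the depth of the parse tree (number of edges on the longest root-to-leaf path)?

4

[S [Q ( [S [Q ( )]] )] [S [Q { }] [S [Q ( )]]]]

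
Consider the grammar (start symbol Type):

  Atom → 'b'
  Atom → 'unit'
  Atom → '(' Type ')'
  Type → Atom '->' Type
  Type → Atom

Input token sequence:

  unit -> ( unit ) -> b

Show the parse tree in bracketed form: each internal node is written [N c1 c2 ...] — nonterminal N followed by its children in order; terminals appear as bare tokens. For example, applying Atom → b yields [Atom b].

Type
Atom -> Type
unit -> Type
unit -> Atom -> Type
unit -> ( Type ) -> Type
unit -> ( Atom ) -> Type
unit -> ( unit ) -> Type
unit -> ( unit ) -> Atom
unit -> ( unit ) -> b

[Type [Atom unit] -> [Type [Atom ( [Type [Atom unit]] )] -> [Type [Atom b]]]]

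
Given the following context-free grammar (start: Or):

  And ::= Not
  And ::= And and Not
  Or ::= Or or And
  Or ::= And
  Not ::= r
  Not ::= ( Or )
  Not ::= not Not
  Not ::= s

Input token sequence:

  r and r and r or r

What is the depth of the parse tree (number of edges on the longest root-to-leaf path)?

[Or [Or [And [And [And [Not r]] and [Not r]] and [Not r]]] or [And [Not r]]]

6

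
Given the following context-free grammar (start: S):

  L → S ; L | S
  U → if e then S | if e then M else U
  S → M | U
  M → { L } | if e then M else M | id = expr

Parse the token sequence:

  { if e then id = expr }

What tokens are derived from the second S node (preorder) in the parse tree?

[S [M { [L [S [U if e then [S [M id = expr]]]]] }]]

if e then id = expr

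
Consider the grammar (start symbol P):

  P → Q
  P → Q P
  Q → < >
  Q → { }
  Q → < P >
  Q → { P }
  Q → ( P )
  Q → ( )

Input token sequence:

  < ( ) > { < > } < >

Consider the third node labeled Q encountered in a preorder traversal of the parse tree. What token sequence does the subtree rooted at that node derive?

[P [Q < [P [Q ( )]] >] [P [Q { [P [Q < >]] }] [P [Q < >]]]]

{ < > }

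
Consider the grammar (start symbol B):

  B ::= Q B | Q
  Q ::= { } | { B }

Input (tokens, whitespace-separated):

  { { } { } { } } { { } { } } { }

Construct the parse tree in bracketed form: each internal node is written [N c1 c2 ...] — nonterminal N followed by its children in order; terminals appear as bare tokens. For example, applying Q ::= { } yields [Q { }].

[B [Q { [B [Q { }] [B [Q { }] [B [Q { }]]]] }] [B [Q { [B [Q { }] [B [Q { }]]] }] [B [Q { }]]]]

B
Q B
{ B } B
{ Q B } B
{ { } B } B
{ { } Q B } B
{ { } { } B } B
{ { } { } Q } B
{ { } { } { } } B
{ { } { } { } } Q B
{ { } { } { } } { B } B
{ { } { } { } } { Q B } B
{ { } { } { } } { { } B } B
{ { } { } { } } { { } Q } B
{ { } { } { } } { { } { } } B
{ { } { } { } } { { } { } } Q
{ { } { } { } } { { } { } } { }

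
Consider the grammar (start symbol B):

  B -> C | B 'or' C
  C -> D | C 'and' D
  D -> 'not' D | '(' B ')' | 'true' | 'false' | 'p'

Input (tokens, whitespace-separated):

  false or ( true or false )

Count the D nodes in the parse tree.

4

[B [B [C [D false]]] or [C [D ( [B [B [C [D true]]] or [C [D false]]] )]]]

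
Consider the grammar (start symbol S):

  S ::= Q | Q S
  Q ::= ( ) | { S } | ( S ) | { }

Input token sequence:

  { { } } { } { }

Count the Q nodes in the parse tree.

[S [Q { [S [Q { }]] }] [S [Q { }] [S [Q { }]]]]

4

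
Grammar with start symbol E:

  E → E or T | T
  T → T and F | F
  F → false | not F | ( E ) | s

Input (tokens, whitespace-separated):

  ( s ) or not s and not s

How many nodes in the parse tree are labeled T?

[E [E [T [F ( [E [T [F s]]] )]]] or [T [T [F not [F s]]] and [F not [F s]]]]

4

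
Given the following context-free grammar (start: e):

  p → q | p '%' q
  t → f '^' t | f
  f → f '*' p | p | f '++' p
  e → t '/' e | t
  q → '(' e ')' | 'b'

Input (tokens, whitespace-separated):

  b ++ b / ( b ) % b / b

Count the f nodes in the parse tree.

5

[e [t [f [f [p [q b]]] ++ [p [q b]]]] / [e [t [f [p [p [q ( [e [t [f [p [q b]]]]] )]] % [q b]]]] / [e [t [f [p [q b]]]]]]]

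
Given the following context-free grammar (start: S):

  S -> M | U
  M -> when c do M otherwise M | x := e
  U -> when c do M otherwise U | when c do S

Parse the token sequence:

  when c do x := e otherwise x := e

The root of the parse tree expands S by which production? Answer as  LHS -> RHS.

[S [M when c do [M x := e] otherwise [M x := e]]]

S -> M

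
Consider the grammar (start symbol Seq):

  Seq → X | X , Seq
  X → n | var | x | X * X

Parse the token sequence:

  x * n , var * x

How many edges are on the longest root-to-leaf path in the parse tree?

4

[Seq [X [X x] * [X n]] , [Seq [X [X var] * [X x]]]]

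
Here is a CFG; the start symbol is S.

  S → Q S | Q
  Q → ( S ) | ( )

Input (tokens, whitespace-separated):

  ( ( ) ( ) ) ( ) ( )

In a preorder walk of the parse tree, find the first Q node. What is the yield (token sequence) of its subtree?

( ( ) ( ) )

[S [Q ( [S [Q ( )] [S [Q ( )]]] )] [S [Q ( )] [S [Q ( )]]]]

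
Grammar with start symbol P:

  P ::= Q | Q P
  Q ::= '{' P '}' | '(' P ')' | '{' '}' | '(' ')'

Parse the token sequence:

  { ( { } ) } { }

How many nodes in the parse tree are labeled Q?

[P [Q { [P [Q ( [P [Q { }]] )]] }] [P [Q { }]]]

4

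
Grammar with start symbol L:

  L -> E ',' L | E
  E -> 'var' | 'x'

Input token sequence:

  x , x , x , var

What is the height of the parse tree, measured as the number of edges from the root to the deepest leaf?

5

[L [E x] , [L [E x] , [L [E x] , [L [E var]]]]]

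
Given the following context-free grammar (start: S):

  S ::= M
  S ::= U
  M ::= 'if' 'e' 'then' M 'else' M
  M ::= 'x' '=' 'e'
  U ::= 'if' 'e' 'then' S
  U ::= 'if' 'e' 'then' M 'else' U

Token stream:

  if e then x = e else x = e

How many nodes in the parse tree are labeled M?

[S [M if e then [M x = e] else [M x = e]]]

3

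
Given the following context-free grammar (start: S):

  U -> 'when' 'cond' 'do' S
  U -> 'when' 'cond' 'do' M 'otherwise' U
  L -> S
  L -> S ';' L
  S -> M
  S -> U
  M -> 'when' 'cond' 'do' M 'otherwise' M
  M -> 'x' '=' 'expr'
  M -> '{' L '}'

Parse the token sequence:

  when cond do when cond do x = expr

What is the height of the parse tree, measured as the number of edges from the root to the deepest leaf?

[S [U when cond do [S [U when cond do [S [M x = expr]]]]]]

6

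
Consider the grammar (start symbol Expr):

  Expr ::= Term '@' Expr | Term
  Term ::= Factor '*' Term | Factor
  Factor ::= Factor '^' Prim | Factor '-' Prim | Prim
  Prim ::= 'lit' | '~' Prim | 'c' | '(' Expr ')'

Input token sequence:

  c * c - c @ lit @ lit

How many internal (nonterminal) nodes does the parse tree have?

17

[Expr [Term [Factor [Prim c]] * [Term [Factor [Factor [Prim c]] - [Prim c]]]] @ [Expr [Term [Factor [Prim lit]]] @ [Expr [Term [Factor [Prim lit]]]]]]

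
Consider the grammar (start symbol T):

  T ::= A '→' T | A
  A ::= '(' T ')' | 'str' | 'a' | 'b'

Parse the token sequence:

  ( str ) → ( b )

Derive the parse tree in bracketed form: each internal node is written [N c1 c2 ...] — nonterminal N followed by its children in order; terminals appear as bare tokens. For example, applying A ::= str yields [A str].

T
A → T
( T ) → T
( A ) → T
( str ) → T
( str ) → A
( str ) → ( T )
( str ) → ( A )
( str ) → ( b )

[T [A ( [T [A str]] )] → [T [A ( [T [A b]] )]]]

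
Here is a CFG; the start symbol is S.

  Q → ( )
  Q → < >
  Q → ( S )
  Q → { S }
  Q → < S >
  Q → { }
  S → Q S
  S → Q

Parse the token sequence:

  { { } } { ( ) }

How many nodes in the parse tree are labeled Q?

4

[S [Q { [S [Q { }]] }] [S [Q { [S [Q ( )]] }]]]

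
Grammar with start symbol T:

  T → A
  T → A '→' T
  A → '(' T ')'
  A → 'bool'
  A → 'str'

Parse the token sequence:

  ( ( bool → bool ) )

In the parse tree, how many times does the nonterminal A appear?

[T [A ( [T [A ( [T [A bool] → [T [A bool]]] )]] )]]

4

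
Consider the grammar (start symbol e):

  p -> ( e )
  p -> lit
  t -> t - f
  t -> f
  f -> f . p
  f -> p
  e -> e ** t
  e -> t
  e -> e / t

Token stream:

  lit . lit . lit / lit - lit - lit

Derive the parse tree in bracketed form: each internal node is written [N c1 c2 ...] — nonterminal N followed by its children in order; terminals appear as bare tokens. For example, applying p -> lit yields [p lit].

e
e / t
t / t
f / t
f . p / t
f . p . p / t
p . p . p / t
lit . p . p / t
lit . lit . p / t
lit . lit . lit / t
lit . lit . lit / t - f
lit . lit . lit / t - f - f
lit . lit . lit / f - f - f
lit . lit . lit / p - f - f
lit . lit . lit / lit - f - f
lit . lit . lit / lit - p - f
lit . lit . lit / lit - lit - f
lit . lit . lit / lit - lit - p
lit . lit . lit / lit - lit - lit

[e [e [t [f [f [f [p lit]] . [p lit]] . [p lit]]]] / [t [t [t [f [p lit]]] - [f [p lit]]] - [f [p lit]]]]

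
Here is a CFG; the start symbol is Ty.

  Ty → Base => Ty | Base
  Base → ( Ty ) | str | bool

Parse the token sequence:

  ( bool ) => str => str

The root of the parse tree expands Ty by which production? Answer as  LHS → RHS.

Ty → Base => Ty

[Ty [Base ( [Ty [Base bool]] )] => [Ty [Base str] => [Ty [Base str]]]]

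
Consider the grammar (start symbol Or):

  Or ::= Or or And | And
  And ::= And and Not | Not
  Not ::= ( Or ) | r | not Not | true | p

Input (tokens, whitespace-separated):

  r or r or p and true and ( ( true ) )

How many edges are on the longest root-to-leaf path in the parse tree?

9

[Or [Or [Or [And [Not r]]] or [And [Not r]]] or [And [And [And [Not p]] and [Not true]] and [Not ( [Or [And [Not ( [Or [And [Not true]]] )]]] )]]]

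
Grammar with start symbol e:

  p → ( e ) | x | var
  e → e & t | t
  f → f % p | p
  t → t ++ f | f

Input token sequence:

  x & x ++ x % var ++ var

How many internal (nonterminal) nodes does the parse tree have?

16

[e [e [t [f [p x]]]] & [t [t [t [f [p x]]] ++ [f [f [p x]] % [p var]]] ++ [f [p var]]]]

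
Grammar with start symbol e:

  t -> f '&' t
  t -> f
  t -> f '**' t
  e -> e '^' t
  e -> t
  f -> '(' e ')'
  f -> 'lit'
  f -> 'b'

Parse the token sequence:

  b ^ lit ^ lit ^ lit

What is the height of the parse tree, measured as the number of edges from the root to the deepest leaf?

6

[e [e [e [e [t [f b]]] ^ [t [f lit]]] ^ [t [f lit]]] ^ [t [f lit]]]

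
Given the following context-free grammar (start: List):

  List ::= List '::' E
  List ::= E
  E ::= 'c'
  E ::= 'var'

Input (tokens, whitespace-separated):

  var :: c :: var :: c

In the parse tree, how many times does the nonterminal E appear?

[List [List [List [List [E var]] :: [E c]] :: [E var]] :: [E c]]

4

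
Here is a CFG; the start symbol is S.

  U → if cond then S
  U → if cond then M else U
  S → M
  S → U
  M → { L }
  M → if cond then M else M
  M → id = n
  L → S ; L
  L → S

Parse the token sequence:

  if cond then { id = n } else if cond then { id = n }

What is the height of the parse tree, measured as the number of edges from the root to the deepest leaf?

[S [U if cond then [M { [L [S [M id = n]]] }] else [U if cond then [S [M { [L [S [M id = n]]] }]]]]]

8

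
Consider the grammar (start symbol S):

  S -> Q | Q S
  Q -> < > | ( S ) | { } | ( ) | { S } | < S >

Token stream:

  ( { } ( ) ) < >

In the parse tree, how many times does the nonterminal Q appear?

4

[S [Q ( [S [Q { }] [S [Q ( )]]] )] [S [Q < >]]]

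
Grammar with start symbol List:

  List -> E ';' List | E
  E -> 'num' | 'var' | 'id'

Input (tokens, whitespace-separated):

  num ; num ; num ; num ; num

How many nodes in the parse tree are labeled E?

5

[List [E num] ; [List [E num] ; [List [E num] ; [List [E num] ; [List [E num]]]]]]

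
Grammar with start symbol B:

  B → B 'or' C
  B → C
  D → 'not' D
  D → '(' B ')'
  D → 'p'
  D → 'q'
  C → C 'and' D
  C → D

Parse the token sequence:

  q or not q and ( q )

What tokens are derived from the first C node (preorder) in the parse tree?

q

[B [B [C [D q]]] or [C [C [D not [D q]]] and [D ( [B [C [D q]]] )]]]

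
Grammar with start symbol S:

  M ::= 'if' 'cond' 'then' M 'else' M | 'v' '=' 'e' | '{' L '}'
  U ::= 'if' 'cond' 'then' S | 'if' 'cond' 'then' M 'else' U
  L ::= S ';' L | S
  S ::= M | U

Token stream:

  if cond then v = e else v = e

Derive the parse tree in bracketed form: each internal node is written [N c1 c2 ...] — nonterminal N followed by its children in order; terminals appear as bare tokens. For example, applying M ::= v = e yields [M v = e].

[S [M if cond then [M v = e] else [M v = e]]]

S
M
if cond then M else M
if cond then v = e else M
if cond then v = e else v = e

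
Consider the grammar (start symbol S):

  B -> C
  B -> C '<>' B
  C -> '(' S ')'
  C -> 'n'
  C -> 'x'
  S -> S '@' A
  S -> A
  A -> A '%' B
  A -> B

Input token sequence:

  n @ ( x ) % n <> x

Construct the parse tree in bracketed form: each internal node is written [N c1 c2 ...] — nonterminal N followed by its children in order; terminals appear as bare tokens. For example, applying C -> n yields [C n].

S
S @ A
A @ A
B @ A
C @ A
n @ A
n @ A % B
n @ B % B
n @ C % B
n @ ( S ) % B
n @ ( A ) % B
n @ ( B ) % B
n @ ( C ) % B
n @ ( x ) % B
n @ ( x ) % C <> B
n @ ( x ) % n <> B
n @ ( x ) % n <> C
n @ ( x ) % n <> x

[S [S [A [B [C n]]]] @ [A [A [B [C ( [S [A [B [C x]]]] )]]] % [B [C n] <> [B [C x]]]]]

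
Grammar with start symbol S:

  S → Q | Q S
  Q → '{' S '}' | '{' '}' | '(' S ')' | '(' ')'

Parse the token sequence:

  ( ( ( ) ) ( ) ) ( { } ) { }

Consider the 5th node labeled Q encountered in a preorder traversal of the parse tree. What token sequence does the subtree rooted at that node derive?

[S [Q ( [S [Q ( [S [Q ( )]] )] [S [Q ( )]]] )] [S [Q ( [S [Q { }]] )] [S [Q { }]]]]

( { } )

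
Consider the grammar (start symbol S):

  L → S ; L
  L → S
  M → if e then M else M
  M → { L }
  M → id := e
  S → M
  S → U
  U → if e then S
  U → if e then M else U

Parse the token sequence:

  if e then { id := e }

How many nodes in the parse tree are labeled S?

[S [U if e then [S [M { [L [S [M id := e]]] }]]]]

3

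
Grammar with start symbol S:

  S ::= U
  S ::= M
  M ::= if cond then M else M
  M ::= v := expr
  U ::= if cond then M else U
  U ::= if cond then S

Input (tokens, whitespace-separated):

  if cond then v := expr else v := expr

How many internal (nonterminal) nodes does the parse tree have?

4

[S [M if cond then [M v := expr] else [M v := expr]]]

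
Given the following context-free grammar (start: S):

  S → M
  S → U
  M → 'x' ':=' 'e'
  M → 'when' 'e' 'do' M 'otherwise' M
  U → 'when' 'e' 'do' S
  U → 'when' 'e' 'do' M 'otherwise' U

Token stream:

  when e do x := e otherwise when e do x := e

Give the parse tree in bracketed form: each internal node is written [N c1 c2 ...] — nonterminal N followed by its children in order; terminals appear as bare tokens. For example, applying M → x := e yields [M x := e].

[S [U when e do [M x := e] otherwise [U when e do [S [M x := e]]]]]

S
U
when e do M otherwise U
when e do x := e otherwise U
when e do x := e otherwise when e do S
when e do x := e otherwise when e do M
when e do x := e otherwise when e do x := e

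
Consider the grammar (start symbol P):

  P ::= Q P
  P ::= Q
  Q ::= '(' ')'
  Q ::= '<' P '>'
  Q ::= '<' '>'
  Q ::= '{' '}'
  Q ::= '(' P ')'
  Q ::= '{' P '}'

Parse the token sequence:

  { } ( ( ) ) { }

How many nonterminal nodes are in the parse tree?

8

[P [Q { }] [P [Q ( [P [Q ( )]] )] [P [Q { }]]]]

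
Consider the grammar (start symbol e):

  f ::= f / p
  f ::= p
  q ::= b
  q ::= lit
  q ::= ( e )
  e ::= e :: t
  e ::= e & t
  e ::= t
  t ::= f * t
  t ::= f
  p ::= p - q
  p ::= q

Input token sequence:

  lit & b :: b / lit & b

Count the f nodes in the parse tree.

[e [e [e [e [t [f [p [q lit]]]]] & [t [f [p [q b]]]]] :: [t [f [f [p [q b]]] / [p [q lit]]]]] & [t [f [p [q b]]]]]

5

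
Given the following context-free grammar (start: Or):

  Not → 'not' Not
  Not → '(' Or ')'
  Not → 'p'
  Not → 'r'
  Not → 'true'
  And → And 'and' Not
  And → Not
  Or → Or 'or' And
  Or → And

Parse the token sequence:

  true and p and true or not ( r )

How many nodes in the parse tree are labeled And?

[Or [Or [And [And [And [Not true]] and [Not p]] and [Not true]]] or [And [Not not [Not ( [Or [And [Not r]]] )]]]]

5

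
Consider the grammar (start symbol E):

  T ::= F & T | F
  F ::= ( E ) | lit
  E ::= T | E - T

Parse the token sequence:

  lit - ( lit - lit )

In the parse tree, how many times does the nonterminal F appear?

[E [E [T [F lit]]] - [T [F ( [E [E [T [F lit]]] - [T [F lit]]] )]]]

4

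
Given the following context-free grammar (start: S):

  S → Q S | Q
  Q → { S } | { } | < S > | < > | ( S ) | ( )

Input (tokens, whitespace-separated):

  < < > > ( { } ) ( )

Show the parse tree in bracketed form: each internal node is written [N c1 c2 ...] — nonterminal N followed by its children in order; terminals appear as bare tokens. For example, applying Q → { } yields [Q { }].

S
Q S
< S > S
< Q > S
< < > > S
< < > > Q S
< < > > ( S ) S
< < > > ( Q ) S
< < > > ( { } ) S
< < > > ( { } ) Q
< < > > ( { } ) ( )

[S [Q < [S [Q < >]] >] [S [Q ( [S [Q { }]] )] [S [Q ( )]]]]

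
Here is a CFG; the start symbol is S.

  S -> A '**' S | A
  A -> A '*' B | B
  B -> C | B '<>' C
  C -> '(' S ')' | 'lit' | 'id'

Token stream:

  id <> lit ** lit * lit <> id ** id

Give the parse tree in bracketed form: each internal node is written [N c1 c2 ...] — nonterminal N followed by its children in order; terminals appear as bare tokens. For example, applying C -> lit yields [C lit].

S
A ** S
B ** S
B <> C ** S
C <> C ** S
id <> C ** S
id <> lit ** S
id <> lit ** A ** S
id <> lit ** A * B ** S
id <> lit ** B * B ** S
id <> lit ** C * B ** S
id <> lit ** lit * B ** S
id <> lit ** lit * B <> C ** S
id <> lit ** lit * C <> C ** S
id <> lit ** lit * lit <> C ** S
id <> lit ** lit * lit <> id ** S
id <> lit ** lit * lit <> id ** A
id <> lit ** lit * lit <> id ** B
id <> lit ** lit * lit <> id ** C
id <> lit ** lit * lit <> id ** id

[S [A [B [B [C id]] <> [C lit]]] ** [S [A [A [B [C lit]]] * [B [B [C lit]] <> [C id]]] ** [S [A [B [C id]]]]]]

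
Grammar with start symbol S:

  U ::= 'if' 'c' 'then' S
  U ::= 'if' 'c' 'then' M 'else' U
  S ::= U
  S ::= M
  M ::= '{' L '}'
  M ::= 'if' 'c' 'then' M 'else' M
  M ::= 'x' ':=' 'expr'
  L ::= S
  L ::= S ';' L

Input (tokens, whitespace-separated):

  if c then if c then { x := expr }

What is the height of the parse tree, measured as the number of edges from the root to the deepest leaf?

9

[S [U if c then [S [U if c then [S [M { [L [S [M x := expr]]] }]]]]]]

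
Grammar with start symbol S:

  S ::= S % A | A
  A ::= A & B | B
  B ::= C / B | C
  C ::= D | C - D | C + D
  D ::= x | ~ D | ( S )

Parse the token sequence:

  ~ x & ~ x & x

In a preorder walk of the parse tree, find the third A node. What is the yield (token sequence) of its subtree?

[S [A [A [A [B [C [D ~ [D x]]]]] & [B [C [D ~ [D x]]]]] & [B [C [D x]]]]]

~ x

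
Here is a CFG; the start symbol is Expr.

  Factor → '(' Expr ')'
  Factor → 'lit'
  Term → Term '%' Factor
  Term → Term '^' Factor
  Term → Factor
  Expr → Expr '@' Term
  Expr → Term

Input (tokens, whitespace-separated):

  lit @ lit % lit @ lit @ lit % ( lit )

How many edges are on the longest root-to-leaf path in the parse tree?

[Expr [Expr [Expr [Expr [Term [Factor lit]]] @ [Term [Term [Factor lit]] % [Factor lit]]] @ [Term [Factor lit]]] @ [Term [Term [Factor lit]] % [Factor ( [Expr [Term [Factor lit]]] )]]]

6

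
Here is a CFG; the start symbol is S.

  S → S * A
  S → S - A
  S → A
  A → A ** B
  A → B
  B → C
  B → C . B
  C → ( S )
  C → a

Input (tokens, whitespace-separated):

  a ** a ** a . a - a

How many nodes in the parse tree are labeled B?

5

[S [S [A [A [A [B [C a]]] ** [B [C a]]] ** [B [C a] . [B [C a]]]]] - [A [B [C a]]]]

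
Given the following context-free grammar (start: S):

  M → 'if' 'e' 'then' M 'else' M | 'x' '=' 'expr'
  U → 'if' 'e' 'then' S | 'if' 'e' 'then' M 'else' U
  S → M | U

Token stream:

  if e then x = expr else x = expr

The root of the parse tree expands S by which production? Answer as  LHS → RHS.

S → M

[S [M if e then [M x = expr] else [M x = expr]]]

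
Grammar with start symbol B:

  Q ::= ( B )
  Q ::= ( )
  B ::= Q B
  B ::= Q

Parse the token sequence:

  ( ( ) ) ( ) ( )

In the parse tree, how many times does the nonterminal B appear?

4

[B [Q ( [B [Q ( )]] )] [B [Q ( )] [B [Q ( )]]]]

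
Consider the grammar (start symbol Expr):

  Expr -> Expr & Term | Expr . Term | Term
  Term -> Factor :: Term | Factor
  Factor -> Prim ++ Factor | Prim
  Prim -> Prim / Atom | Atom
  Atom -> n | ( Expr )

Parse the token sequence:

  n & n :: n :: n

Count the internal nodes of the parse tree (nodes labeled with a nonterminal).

[Expr [Expr [Term [Factor [Prim [Atom n]]]]] & [Term [Factor [Prim [Atom n]]] :: [Term [Factor [Prim [Atom n]]] :: [Term [Factor [Prim [Atom n]]]]]]]

18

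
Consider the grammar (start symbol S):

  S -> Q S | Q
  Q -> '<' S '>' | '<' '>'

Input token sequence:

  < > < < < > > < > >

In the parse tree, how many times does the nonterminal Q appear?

5

[S [Q < >] [S [Q < [S [Q < [S [Q < >]] >] [S [Q < >]]] >]]]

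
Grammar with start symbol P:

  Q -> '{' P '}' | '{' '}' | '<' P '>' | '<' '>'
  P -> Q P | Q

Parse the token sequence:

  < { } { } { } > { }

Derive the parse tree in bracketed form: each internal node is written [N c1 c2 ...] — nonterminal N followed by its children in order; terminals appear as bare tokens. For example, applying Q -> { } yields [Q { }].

[P [Q < [P [Q { }] [P [Q { }] [P [Q { }]]]] >] [P [Q { }]]]

P
Q P
< P > P
< Q P > P
< { } P > P
< { } Q P > P
< { } { } P > P
< { } { } Q > P
< { } { } { } > P
< { } { } { } > Q
< { } { } { } > { }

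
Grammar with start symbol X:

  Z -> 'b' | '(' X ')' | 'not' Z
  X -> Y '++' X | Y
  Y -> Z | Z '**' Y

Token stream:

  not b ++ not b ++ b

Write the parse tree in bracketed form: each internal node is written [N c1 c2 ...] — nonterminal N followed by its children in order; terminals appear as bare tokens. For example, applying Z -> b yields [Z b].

X
Y ++ X
Z ++ X
not Z ++ X
not b ++ X
not b ++ Y ++ X
not b ++ Z ++ X
not b ++ not Z ++ X
not b ++ not b ++ X
not b ++ not b ++ Y
not b ++ not b ++ Z
not b ++ not b ++ b

[X [Y [Z not [Z b]]] ++ [X [Y [Z not [Z b]]] ++ [X [Y [Z b]]]]]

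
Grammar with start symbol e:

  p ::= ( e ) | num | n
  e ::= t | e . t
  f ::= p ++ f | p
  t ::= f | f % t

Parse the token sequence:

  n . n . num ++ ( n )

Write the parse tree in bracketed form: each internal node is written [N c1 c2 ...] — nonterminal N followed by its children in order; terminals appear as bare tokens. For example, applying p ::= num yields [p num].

[e [e [e [t [f [p n]]]] . [t [f [p n]]]] . [t [f [p num] ++ [f [p ( [e [t [f [p n]]]] )]]]]]

e
e . t
e . t . t
t . t . t
f . t . t
p . t . t
n . t . t
n . f . t
n . p . t
n . n . t
n . n . f
n . n . p ++ f
n . n . num ++ f
n . n . num ++ p
n . n . num ++ ( e )
n . n . num ++ ( t )
n . n . num ++ ( f )
n . n . num ++ ( p )
n . n . num ++ ( n )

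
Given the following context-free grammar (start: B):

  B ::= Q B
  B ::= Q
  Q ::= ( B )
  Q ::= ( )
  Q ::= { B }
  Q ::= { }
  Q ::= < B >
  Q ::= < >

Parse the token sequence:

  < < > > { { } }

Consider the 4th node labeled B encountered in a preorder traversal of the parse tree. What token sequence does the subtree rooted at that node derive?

[B [Q < [B [Q < >]] >] [B [Q { [B [Q { }]] }]]]

{ }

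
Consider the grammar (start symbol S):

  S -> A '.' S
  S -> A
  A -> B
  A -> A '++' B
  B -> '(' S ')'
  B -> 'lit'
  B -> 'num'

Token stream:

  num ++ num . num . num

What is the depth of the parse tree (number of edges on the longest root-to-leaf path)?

5

[S [A [A [B num]] ++ [B num]] . [S [A [B num]] . [S [A [B num]]]]]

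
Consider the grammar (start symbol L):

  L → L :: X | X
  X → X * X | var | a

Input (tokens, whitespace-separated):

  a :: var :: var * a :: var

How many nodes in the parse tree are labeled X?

[L [L [L [L [X a]] :: [X var]] :: [X [X var] * [X a]]] :: [X var]]

6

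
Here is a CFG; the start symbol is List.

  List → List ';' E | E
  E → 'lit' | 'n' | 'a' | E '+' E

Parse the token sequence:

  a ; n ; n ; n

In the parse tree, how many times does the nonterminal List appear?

4

[List [List [List [List [E a]] ; [E n]] ; [E n]] ; [E n]]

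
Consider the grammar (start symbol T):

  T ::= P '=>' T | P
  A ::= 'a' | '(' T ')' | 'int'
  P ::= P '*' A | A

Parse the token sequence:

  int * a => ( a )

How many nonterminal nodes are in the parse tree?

11

[T [P [P [A int]] * [A a]] => [T [P [A ( [T [P [A a]]] )]]]]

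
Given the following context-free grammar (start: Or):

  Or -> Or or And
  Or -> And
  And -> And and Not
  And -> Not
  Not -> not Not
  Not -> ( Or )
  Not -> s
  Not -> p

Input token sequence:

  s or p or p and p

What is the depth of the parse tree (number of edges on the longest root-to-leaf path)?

5

[Or [Or [Or [And [Not s]]] or [And [Not p]]] or [And [And [Not p]] and [Not p]]]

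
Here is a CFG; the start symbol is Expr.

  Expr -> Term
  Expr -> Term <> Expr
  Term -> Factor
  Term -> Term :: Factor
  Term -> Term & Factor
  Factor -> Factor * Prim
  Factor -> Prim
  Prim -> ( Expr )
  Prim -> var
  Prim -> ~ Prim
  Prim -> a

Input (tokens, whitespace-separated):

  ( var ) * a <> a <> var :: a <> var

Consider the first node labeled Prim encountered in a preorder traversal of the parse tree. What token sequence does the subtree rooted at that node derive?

( var )

[Expr [Term [Factor [Factor [Prim ( [Expr [Term [Factor [Prim var]]]] )]] * [Prim a]]] <> [Expr [Term [Factor [Prim a]]] <> [Expr [Term [Term [Factor [Prim var]]] :: [Factor [Prim a]]] <> [Expr [Term [Factor [Prim var]]]]]]]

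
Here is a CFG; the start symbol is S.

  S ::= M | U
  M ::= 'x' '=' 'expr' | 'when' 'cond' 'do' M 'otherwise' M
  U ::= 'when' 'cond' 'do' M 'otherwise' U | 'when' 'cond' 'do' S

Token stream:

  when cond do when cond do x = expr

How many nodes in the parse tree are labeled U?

2

[S [U when cond do [S [U when cond do [S [M x = expr]]]]]]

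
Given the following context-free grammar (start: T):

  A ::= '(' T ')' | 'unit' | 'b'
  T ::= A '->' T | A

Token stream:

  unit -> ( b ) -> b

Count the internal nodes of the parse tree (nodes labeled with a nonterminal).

[T [A unit] -> [T [A ( [T [A b]] )] -> [T [A b]]]]

8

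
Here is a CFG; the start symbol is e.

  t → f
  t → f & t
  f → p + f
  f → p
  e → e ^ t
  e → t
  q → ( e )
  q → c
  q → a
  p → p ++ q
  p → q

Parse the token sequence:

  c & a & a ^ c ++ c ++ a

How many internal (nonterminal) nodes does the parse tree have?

[e [e [t [f [p [q c]]] & [t [f [p [q a]]] & [t [f [p [q a]]]]]]] ^ [t [f [p [p [p [q c]] ++ [q c]] ++ [q a]]]]]

22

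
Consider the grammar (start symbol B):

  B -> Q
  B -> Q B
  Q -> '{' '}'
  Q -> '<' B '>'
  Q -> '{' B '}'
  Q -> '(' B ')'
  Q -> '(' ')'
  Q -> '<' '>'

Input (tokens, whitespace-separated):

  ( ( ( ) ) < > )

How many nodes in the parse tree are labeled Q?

4

[B [Q ( [B [Q ( [B [Q ( )]] )] [B [Q < >]]] )]]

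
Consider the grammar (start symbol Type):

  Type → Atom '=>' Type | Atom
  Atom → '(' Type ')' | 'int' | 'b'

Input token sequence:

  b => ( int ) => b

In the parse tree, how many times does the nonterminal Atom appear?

4

[Type [Atom b] => [Type [Atom ( [Type [Atom int]] )] => [Type [Atom b]]]]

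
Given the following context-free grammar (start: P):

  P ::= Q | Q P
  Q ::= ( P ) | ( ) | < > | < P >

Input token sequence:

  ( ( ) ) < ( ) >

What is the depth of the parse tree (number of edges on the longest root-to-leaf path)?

5

[P [Q ( [P [Q ( )]] )] [P [Q < [P [Q ( )]] >]]]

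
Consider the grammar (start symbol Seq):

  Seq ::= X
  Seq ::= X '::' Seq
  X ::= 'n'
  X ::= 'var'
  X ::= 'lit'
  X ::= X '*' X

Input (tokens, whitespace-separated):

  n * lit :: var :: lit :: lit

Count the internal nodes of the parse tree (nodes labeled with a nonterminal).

10

[Seq [X [X n] * [X lit]] :: [Seq [X var] :: [Seq [X lit] :: [Seq [X lit]]]]]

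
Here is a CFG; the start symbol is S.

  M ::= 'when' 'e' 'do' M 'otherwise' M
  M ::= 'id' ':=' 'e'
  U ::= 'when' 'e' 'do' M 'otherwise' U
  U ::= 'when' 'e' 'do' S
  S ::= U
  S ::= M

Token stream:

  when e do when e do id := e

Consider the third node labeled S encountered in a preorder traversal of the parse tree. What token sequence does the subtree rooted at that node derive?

id := e

[S [U when e do [S [U when e do [S [M id := e]]]]]]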